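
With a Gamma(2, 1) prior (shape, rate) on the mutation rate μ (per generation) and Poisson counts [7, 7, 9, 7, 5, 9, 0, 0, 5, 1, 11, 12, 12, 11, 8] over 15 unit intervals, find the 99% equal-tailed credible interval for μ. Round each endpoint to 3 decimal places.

Posterior: Gamma(2+104, 1+15) = Gamma(106, 16) (shape, rate).
Equal-tailed 99% interval: Gamma(106, 16) quantiles at 0.005 and 0.995.
Posterior mean ≈ 6.625, SD ≈ 0.643; a Normal approximation gives roughly [4.968, 8.282].
Exact: lower = 5.085; upper = 8.400.

[5.085, 8.400]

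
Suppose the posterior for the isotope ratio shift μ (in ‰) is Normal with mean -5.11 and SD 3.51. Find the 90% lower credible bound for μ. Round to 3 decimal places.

-9.608

Need L with P(μ ≥ L) = 0.90: L = -5.11 − z_{0.1}·3.51.
z = 1.282; L = -5.11 − 1.282 × 3.51 = -9.608.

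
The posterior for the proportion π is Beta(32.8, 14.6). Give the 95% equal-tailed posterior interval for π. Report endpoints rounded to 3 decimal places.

[0.555, 0.814]

Posterior: Beta(32.8, 14.6).
Equal-tailed 95% interval: the 0.025 and 0.975 quantiles of Beta(32.8, 14.6).
Posterior mean ≈ 0.692, SD ≈ 0.066; a Normal approximation gives roughly [0.562, 0.822].
Exact: F⁻¹(0.025) = 0.555; F⁻¹(0.975) = 0.814.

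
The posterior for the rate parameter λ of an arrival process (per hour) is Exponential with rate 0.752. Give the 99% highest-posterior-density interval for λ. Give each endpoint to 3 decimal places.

The exponential density is strictly decreasing on [0, ∞), so the HPD interval is anchored at 0: [0, q] with P(λ ≤ q) = 0.99.
q = −ln(1 − 0.99) / 0.752 = 4.6052 / 0.752 = 6.124.

[0.000, 6.124]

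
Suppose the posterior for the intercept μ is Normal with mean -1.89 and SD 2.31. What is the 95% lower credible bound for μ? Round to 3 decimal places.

Need L with P(μ ≥ L) = 0.95: L = -1.89 − z_{0.05}·2.31.
z = 1.645; L = -1.89 − 1.645 × 2.31 = -5.690.

-5.690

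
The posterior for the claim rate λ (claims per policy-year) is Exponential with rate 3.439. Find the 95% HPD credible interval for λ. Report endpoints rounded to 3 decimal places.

[0.000, 0.871]

The exponential density is strictly decreasing on [0, ∞), so the HPD interval is anchored at 0: [0, q] with P(λ ≤ q) = 0.95.
q = −ln(1 − 0.95) / 3.439 = 2.9957 / 3.439 = 0.871.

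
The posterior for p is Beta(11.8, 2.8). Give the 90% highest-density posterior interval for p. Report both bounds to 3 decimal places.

[0.658, 0.966]

The posterior is unimodal and skewed, so the HPD interval has equal density at both endpoints and is the shortest 90% interval.
Solving f(0.658) = f(0.966) with F(0.966) − F(0.658) = 0.90 gives [0.658, 0.966].
For comparison, the equal-tailed interval is [0.622, 0.945]; the HPD is narrower and shifted toward the mode.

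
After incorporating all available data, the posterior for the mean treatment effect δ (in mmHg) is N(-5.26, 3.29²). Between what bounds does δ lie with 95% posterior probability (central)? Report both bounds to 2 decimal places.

[-11.71, 1.19]

The posterior is symmetric, so the 95% equal-tailed interval is δ = -5.26 ± z·3.29 with z = 1.960.
Half-width: 1.960 × 3.29 = 6.45.
-5.26 − 6.45 = -11.71; -5.26 + 6.45 = 1.19.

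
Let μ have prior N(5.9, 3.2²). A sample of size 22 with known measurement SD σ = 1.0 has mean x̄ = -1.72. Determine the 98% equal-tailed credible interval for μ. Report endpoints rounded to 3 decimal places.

Posterior precision = 1/3.2² + 22/1.0² = 0.0977 + 22.0000 = 22.0977, so posterior SD = 0.2127.
Posterior mean = (5.9/3.2² + 22·-1.72/1.0²) / 22.0977 = -1.6863.
Interval: -1.6863 ± 2.326 × 0.2127 → [-2.181, -1.191].

[-2.181, -1.191]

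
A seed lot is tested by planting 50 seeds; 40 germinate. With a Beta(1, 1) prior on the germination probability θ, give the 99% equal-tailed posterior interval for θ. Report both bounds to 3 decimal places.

[0.626, 0.910]

Posterior: Beta(1+40, 1+10) = Beta(41, 11).
Equal-tailed 99% interval: the 0.005 and 0.995 quantiles of Beta(41, 11).
Posterior mean ≈ 0.788, SD ≈ 0.056; a Normal approximation gives roughly [0.644, 0.933].
Exact: F⁻¹(0.005) = 0.626; F⁻¹(0.995) = 0.910.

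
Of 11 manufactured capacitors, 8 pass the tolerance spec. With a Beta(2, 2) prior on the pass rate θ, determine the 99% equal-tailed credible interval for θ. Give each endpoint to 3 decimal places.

Posterior: Beta(2+8, 2+3) = Beta(10, 5).
Equal-tailed 99% interval: the 0.005 and 0.995 quantiles of Beta(10, 5).
Posterior mean ≈ 0.667, SD ≈ 0.118; a Normal approximation gives roughly [0.363, 0.970].
Exact: F⁻¹(0.005) = 0.342; F⁻¹(0.995) = 0.913.

[0.342, 0.913]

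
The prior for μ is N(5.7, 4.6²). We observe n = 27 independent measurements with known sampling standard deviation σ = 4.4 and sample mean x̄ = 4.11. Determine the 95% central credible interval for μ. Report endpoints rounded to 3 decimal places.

Posterior precision = 1/4.6² + 27/4.4² = 0.0473 + 1.3946 = 1.4419, so posterior SD = 0.8328.
Posterior mean = (5.7/4.6² + 27·4.11/4.4²) / 1.4419 = 4.1621.
Interval: 4.1621 ± 1.960 × 0.8328 → [2.530, 5.794].

[2.530, 5.794]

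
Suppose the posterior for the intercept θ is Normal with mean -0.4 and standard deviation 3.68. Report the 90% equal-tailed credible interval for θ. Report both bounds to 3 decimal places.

[-6.453, 5.653]

The posterior is symmetric, so the 90% equal-tailed interval is θ = -0.4 ± z·3.68 with z = 1.645.
Half-width: 1.645 × 3.68 = 6.053.
-0.4 − 6.053 = -6.453; -0.4 + 6.053 = 5.653.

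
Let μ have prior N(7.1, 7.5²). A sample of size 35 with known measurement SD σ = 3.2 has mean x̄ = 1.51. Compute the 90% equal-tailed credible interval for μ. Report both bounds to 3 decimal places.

[0.652, 2.426]

Posterior precision = 1/7.5² + 35/3.2² = 0.0178 + 3.4180 = 3.4357, so posterior SD = 0.5395.
Posterior mean = (7.1/7.5² + 35·1.51/3.2²) / 3.4357 = 1.5389.
Interval: 1.5389 ± 1.645 × 0.5395 → [0.652, 2.426].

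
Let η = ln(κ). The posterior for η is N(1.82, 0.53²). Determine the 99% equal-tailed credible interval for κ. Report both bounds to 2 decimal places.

[1.58, 24.17]

On the log scale the 99% interval is 1.82 ± 2.576 × 0.53 = [0.4548, 3.1852].
Exponentiate: [e^0.4548, e^3.1852] = [1.58, 24.17].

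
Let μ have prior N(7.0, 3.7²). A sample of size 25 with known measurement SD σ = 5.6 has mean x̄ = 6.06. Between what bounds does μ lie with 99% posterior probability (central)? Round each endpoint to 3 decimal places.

Posterior precision = 1/3.7² + 25/5.6² = 0.0730 + 0.7972 = 0.8702, so posterior SD = 1.0720.
Posterior mean = (7.0/3.7² + 25·6.06/5.6²) / 0.8702 = 6.1389.
Interval: 6.1389 ± 2.576 × 1.0720 → [3.378, 8.900].

[3.378, 8.900]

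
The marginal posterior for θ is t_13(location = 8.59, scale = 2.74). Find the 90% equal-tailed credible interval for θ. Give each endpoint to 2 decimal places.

The t_13 distribution is symmetric; the 90% interval is 8.59 ± t·2.74 with t_{0.95,13} = 1.771.
Half-width: 1.771 × 2.74 = 4.85.
8.59 − 4.85 = 3.74; 8.59 + 4.85 = 13.44.

[3.74, 13.44]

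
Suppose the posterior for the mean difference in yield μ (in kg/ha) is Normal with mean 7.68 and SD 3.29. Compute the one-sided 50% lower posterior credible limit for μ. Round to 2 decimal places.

7.68

Need L with P(μ ≥ L) = 0.50: L = 7.68 − z_{0.5}·3.29.
z = 0.000; L = 7.68 − 0.000 × 3.29 = 7.68.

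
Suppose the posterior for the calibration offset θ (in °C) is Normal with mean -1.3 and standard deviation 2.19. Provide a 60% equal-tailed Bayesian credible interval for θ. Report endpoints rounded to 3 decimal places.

The posterior is symmetric, so the 60% equal-tailed interval is θ = -1.3 ± z·2.19 with z = 0.842.
Half-width: 0.842 × 2.19 = 1.843.
-1.3 − 1.843 = -3.143; -1.3 + 1.843 = 0.543.

[-3.143, 0.543]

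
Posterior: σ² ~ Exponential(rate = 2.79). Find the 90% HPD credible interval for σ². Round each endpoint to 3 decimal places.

The exponential density is strictly decreasing on [0, ∞), so the HPD interval is anchored at 0: [0, q] with P(σ² ≤ q) = 0.90.
q = −ln(1 − 0.90) / 2.79 = 2.3026 / 2.79 = 0.825.

[0.000, 0.825]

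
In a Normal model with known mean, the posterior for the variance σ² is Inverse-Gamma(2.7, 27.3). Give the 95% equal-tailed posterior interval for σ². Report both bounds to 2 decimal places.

[4.05, 55.30]

Inverse-Gamma(2.7, 27.3) quantiles: F⁻¹(0.025) and F⁻¹(0.975).
Equivalently, 1/σ² ~ Gamma(2.7, rate = 27.3); invert its 0.975 and 0.025 quantiles.
Posterior mean ≈ 16.06, SD ≈ 19.19; a Normal approximation gives roughly [-21.56, 53.68].
Exact: lower = 4.05; upper = 55.30.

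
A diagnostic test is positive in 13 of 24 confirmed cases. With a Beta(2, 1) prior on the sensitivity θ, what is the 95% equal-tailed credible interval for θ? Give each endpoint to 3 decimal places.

Posterior: Beta(2+13, 1+11) = Beta(15, 12).
Equal-tailed 95% interval: the 0.025 and 0.975 quantiles of Beta(15, 12).
Posterior mean ≈ 0.556, SD ≈ 0.094; a Normal approximation gives roughly [0.372, 0.740].
Exact: F⁻¹(0.025) = 0.369; F⁻¹(0.975) = 0.734.

[0.369, 0.734]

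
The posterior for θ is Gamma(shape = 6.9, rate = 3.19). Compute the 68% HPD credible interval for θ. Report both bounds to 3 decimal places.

[1.184, 2.727]

The posterior is unimodal and skewed, so the HPD interval has equal density at both endpoints and is the shortest 68% interval.
Solving f(1.184) = f(2.727) with F(2.727) − F(1.184) = 0.68 gives [1.184, 2.727].
For comparison, the equal-tailed interval is [1.363, 2.961]; the HPD is narrower and shifted toward the mode.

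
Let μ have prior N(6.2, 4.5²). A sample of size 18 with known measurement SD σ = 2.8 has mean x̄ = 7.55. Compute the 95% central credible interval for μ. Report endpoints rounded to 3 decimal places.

[6.242, 8.801]

Posterior precision = 1/4.5² + 18/2.8² = 0.0494 + 2.2959 = 2.3453, so posterior SD = 0.6530.
Posterior mean = (6.2/4.5² + 18·7.55/2.8²) / 2.3453 = 7.5216.
Interval: 7.5216 ± 1.960 × 0.6530 → [6.242, 8.801].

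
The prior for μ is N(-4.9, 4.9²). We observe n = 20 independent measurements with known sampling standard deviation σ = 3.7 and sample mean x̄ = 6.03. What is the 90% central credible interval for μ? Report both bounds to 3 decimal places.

[4.385, 7.069]

Posterior precision = 1/4.9² + 20/3.7² = 0.0416 + 1.4609 = 1.5026, so posterior SD = 0.8158.
Posterior mean = (-4.9/4.9² + 20·6.03/3.7²) / 1.5026 = 5.7270.
Interval: 5.7270 ± 1.645 × 0.8158 → [4.385, 7.069].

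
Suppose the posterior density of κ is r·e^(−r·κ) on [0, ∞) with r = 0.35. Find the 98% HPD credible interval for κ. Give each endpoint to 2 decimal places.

The exponential density is strictly decreasing on [0, ∞), so the HPD interval is anchored at 0: [0, q] with P(κ ≤ q) = 0.98.
q = −ln(1 − 0.98) / 0.35 = 3.9120 / 0.35 = 11.18.

[0.00, 11.18]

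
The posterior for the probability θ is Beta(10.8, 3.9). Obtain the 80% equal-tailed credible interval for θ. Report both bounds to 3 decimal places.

[0.583, 0.871]

Posterior: Beta(10.8, 3.9).
Equal-tailed 80% interval: the 0.1 and 0.9 quantiles of Beta(10.8, 3.9).
Posterior mean ≈ 0.735, SD ≈ 0.111; a Normal approximation gives roughly [0.592, 0.877].
Exact: F⁻¹(0.1) = 0.583; F⁻¹(0.9) = 0.871.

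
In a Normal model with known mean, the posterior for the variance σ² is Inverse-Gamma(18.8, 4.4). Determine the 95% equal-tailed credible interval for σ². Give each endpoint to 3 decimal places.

[0.156, 0.390]

Inverse-Gamma(18.8, 4.4) quantiles: F⁻¹(0.025) and F⁻¹(0.975).
Equivalently, 1/σ² ~ Gamma(18.8, rate = 4.4); invert its 0.975 and 0.025 quantiles.
Posterior mean ≈ 0.247, SD ≈ 0.060; a Normal approximation gives roughly [0.129, 0.365].
Exact: lower = 0.156; upper = 0.390.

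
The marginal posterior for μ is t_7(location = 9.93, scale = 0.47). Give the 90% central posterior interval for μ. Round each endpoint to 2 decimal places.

[9.04, 10.82]

The t_7 distribution is symmetric; the 90% interval is 9.93 ± t·0.47 with t_{0.95,7} = 1.895.
Half-width: 1.895 × 0.47 = 0.89.
9.93 − 0.89 = 9.04; 9.93 + 0.89 = 10.82.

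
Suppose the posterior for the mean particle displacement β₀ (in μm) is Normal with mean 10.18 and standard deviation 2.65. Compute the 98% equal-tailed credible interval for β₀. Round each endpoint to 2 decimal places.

The posterior is symmetric, so the 98% equal-tailed interval is β₀ = 10.18 ± z·2.65 with z = 2.326.
Half-width: 2.326 × 2.65 = 6.16.
10.18 − 6.16 = 4.02; 10.18 + 6.16 = 16.34.

[4.02, 16.34]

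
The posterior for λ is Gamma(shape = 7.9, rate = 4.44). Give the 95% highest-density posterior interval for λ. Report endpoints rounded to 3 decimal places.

The posterior is unimodal and skewed, so the HPD interval has equal density at both endpoints and is the shortest 95% interval.
Solving f(0.655) = f(3.040) with F(3.040) − F(0.655) = 0.95 gives [0.655, 3.040].
For comparison, the equal-tailed interval is [0.763, 3.218]; the HPD is narrower and shifted toward the mode.

[0.655, 3.040]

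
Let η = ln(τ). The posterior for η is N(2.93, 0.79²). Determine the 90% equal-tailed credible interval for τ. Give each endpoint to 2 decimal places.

On the log scale the 90% interval is 2.93 ± 1.645 × 0.79 = [1.6306, 4.2294].
Exponentiate: [e^1.6306, e^4.2294] = [5.11, 68.68].

[5.11, 68.68]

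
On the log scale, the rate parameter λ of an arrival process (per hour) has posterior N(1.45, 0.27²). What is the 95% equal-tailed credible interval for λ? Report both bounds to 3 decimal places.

On the log scale the 95% interval is 1.45 ± 1.960 × 0.27 = [0.9208, 1.9792].
Exponentiate: [e^0.9208, e^1.9792] = [2.511, 7.237].

[2.511, 7.237]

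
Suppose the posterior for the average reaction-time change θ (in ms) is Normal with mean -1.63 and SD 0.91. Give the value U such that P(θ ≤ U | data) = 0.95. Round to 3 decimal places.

Need U with P(θ ≤ U) = 0.95: U = -1.63 + z_{0.05}·0.91.
z = 1.645; U = -1.63 + 1.645 × 0.91 = -0.133.

-0.133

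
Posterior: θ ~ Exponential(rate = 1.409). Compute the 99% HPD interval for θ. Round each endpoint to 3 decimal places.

The exponential density is strictly decreasing on [0, ∞), so the HPD interval is anchored at 0: [0, q] with P(θ ≤ q) = 0.99.
q = −ln(1 − 0.99) / 1.409 = 4.6052 / 1.409 = 3.268.

[0.000, 3.268]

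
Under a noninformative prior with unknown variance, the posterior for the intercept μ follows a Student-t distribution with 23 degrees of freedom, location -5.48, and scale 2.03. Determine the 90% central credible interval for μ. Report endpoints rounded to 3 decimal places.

[-8.959, -2.001]

The t_23 distribution is symmetric; the 90% interval is -5.48 ± t·2.03 with t_{0.95,23} = 1.714.
Half-width: 1.714 × 2.03 = 3.479.
-5.48 − 3.479 = -8.959; -5.48 + 3.479 = -2.001.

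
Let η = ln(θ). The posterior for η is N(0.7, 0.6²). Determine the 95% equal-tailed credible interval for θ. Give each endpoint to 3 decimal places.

[0.621, 6.527]

On the log scale the 95% interval is 0.7 ± 1.960 × 0.6 = [-0.4760, 1.8760].
Exponentiate: [e^-0.4760, e^1.8760] = [0.621, 6.527].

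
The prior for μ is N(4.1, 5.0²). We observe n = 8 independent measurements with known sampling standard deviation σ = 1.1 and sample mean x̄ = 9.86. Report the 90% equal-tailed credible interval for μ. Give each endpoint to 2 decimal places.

Posterior precision = 1/5.0² + 8/1.1² = 0.0400 + 6.6116 = 6.6516, so posterior SD = 0.3877.
Posterior mean = (4.1/5.0² + 8·9.86/1.1²) / 6.6516 = 9.8254.
Interval: 9.8254 ± 1.645 × 0.3877 → [9.19, 10.46].

[9.19, 10.46]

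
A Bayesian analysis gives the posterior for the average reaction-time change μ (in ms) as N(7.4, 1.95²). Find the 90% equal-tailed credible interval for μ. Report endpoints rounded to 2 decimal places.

The posterior is symmetric, so the 90% equal-tailed interval is μ = 7.4 ± z·1.95 with z = 1.645.
Half-width: 1.645 × 1.95 = 3.21.
7.4 − 3.21 = 4.19; 7.4 + 3.21 = 10.61.

[4.19, 10.61]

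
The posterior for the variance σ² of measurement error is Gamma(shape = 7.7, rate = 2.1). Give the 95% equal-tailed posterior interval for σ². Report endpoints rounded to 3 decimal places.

Posterior: Gamma(shape 7.7, rate 2.1).
Equal-tailed 95% interval: Gamma(7.7, 2.1) quantiles at 0.025 and 0.975.
Posterior mean ≈ 3.667, SD ≈ 1.321; a Normal approximation gives roughly [1.077, 6.257].
Exact: lower = 1.552; upper = 6.674.

[1.552, 6.674]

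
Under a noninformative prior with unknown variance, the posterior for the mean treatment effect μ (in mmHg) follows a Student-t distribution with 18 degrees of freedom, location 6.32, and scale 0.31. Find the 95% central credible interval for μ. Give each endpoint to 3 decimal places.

[5.669, 6.971]

The t_18 distribution is symmetric; the 95% interval is 6.32 ± t·0.31 with t_{0.975,18} = 2.101.
Half-width: 2.101 × 0.31 = 0.651.
6.32 − 0.651 = 5.669; 6.32 + 0.651 = 6.971.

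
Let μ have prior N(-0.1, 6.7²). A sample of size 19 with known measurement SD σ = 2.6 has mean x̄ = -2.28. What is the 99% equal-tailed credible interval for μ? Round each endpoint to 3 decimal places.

[-3.793, -0.732]

Posterior precision = 1/6.7² + 19/2.6² = 0.0223 + 2.8107 = 2.8329, so posterior SD = 0.5941.
Posterior mean = (-0.1/6.7² + 19·-2.28/2.6²) / 2.8329 = -2.2629.
Interval: -2.2629 ± 2.576 × 0.5941 → [-3.793, -0.732].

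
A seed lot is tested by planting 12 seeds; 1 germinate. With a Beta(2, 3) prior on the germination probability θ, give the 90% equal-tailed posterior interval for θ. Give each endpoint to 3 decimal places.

Posterior: Beta(2+1, 3+11) = Beta(3, 14).
Equal-tailed 90% interval: the 0.05 and 0.95 quantiles of Beta(3, 14).
Posterior mean ≈ 0.176, SD ≈ 0.090; a Normal approximation gives roughly [0.029, 0.324].
Exact: F⁻¹(0.05) = 0.053; F⁻¹(0.95) = 0.344.

[0.053, 0.344]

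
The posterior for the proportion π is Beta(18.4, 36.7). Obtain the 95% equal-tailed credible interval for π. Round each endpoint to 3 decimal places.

Posterior: Beta(18.4, 36.7).
Equal-tailed 95% interval: the 0.025 and 0.975 quantiles of Beta(18.4, 36.7).
Posterior mean ≈ 0.334, SD ≈ 0.063; a Normal approximation gives roughly [0.211, 0.457].
Exact: F⁻¹(0.025) = 0.217; F⁻¹(0.975) = 0.462.

[0.217, 0.462]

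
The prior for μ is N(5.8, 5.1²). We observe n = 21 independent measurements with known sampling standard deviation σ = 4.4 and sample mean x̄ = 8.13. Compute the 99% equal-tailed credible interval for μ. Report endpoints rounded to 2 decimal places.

[5.62, 10.48]

Posterior precision = 1/5.1² + 21/4.4² = 0.0384 + 1.0847 = 1.1232, so posterior SD = 0.9436.
Posterior mean = (5.8/5.1² + 21·8.13/4.4²) / 1.1232 = 8.0502.
Interval: 8.0502 ± 2.576 × 0.9436 → [5.62, 10.48].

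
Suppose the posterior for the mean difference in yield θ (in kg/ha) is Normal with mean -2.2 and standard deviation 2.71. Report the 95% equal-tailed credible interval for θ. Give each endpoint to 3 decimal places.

[-7.512, 3.112]

The posterior is symmetric, so the 95% equal-tailed interval is θ = -2.2 ± z·2.71 with z = 1.960.
Half-width: 1.960 × 2.71 = 5.312.
-2.2 − 5.312 = -7.512; -2.2 + 5.312 = 3.112.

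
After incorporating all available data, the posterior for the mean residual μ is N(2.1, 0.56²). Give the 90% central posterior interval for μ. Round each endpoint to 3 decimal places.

The posterior is symmetric, so the 90% equal-tailed interval is μ = 2.1 ± z·0.56 with z = 1.645.
Half-width: 1.645 × 0.56 = 0.921.
2.1 − 0.921 = 1.179; 2.1 + 0.921 = 3.021.

[1.179, 3.021]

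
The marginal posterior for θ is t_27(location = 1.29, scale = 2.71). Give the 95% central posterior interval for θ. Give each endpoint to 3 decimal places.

The t_27 distribution is symmetric; the 95% interval is 1.29 ± t·2.71 with t_{0.975,27} = 2.052.
Half-width: 2.052 × 2.71 = 5.560.
1.29 − 5.560 = -4.270; 1.29 + 5.560 = 6.850.

[-4.270, 6.850]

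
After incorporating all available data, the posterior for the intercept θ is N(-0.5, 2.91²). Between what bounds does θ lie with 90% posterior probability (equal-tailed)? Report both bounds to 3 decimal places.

The posterior is symmetric, so the 90% equal-tailed interval is θ = -0.5 ± z·2.91 with z = 1.645.
Half-width: 1.645 × 2.91 = 4.787.
-0.5 − 4.787 = -5.287; -0.5 + 4.787 = 4.287.

[-5.287, 4.287]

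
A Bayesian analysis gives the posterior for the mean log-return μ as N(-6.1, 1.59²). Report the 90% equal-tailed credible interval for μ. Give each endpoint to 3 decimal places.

[-8.715, -3.485]

The posterior is symmetric, so the 90% equal-tailed interval is μ = -6.1 ± z·1.59 with z = 1.645.
Half-width: 1.645 × 1.59 = 2.615.
-6.1 − 2.615 = -8.715; -6.1 + 2.615 = -3.485.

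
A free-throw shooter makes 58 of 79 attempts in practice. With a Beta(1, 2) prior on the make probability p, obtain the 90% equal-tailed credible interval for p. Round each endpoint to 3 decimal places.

Posterior: Beta(1+58, 2+21) = Beta(59, 23).
Equal-tailed 90% interval: the 0.05 and 0.95 quantiles of Beta(59, 23).
Posterior mean ≈ 0.720, SD ≈ 0.049; a Normal approximation gives roughly [0.638, 0.801].
Exact: F⁻¹(0.05) = 0.635; F⁻¹(0.95) = 0.798.

[0.635, 0.798]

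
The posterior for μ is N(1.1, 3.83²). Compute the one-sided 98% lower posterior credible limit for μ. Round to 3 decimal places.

Need L with P(μ ≥ L) = 0.98: L = 1.1 − z_{0.02}·3.83.
z = 2.054; L = 1.1 − 2.054 × 3.83 = -6.766.

-6.766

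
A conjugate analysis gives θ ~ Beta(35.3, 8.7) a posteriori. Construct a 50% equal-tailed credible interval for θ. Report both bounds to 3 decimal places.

[0.765, 0.845]

Posterior: Beta(35.3, 8.7).
Equal-tailed 50% interval: the 0.25 and 0.75 quantiles of Beta(35.3, 8.7).
Posterior mean ≈ 0.802, SD ≈ 0.059; a Normal approximation gives roughly [0.762, 0.842].
Exact: F⁻¹(0.25) = 0.765; F⁻¹(0.75) = 0.845.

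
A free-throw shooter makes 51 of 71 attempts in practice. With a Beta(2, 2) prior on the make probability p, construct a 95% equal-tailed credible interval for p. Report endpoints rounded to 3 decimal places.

[0.599, 0.803]

Posterior: Beta(2+51, 2+20) = Beta(53, 22).
Equal-tailed 95% interval: the 0.025 and 0.975 quantiles of Beta(53, 22).
Posterior mean ≈ 0.707, SD ≈ 0.052; a Normal approximation gives roughly [0.604, 0.809].
Exact: F⁻¹(0.025) = 0.599; F⁻¹(0.975) = 0.803.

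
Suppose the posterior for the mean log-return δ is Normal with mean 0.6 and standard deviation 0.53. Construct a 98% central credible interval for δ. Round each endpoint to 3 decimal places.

[-0.633, 1.833]

The posterior is symmetric, so the 98% equal-tailed interval is δ = 0.6 ± z·0.53 with z = 2.326.
Half-width: 2.326 × 0.53 = 1.233.
0.6 − 1.233 = -0.633; 0.6 + 1.233 = 1.833.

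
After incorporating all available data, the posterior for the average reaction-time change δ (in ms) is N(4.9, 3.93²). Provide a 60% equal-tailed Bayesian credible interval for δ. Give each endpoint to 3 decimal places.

The posterior is symmetric, so the 60% equal-tailed interval is δ = 4.9 ± z·3.93 with z = 0.842.
Half-width: 0.842 × 3.93 = 3.308.
4.9 − 3.308 = 1.592; 4.9 + 3.308 = 8.208.

[1.592, 8.208]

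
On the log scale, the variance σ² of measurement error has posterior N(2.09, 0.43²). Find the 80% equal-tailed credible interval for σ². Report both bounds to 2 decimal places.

[4.66, 14.03]

On the log scale the 80% interval is 2.09 ± 1.282 × 0.43 = [1.5389, 2.6411].
Exponentiate: [e^1.5389, e^2.6411] = [4.66, 14.03].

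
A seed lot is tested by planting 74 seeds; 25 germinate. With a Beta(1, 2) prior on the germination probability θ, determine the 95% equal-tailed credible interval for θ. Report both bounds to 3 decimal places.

[0.237, 0.446]

Posterior: Beta(1+25, 2+49) = Beta(26, 51).
Equal-tailed 95% interval: the 0.025 and 0.975 quantiles of Beta(26, 51).
Posterior mean ≈ 0.338, SD ≈ 0.054; a Normal approximation gives roughly [0.233, 0.443].
Exact: F⁻¹(0.025) = 0.237; F⁻¹(0.975) = 0.446.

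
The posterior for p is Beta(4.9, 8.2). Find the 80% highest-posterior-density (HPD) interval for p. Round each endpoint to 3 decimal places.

[0.196, 0.531]

The posterior is unimodal and skewed, so the HPD interval has equal density at both endpoints and is the shortest 80% interval.
Solving f(0.196) = f(0.531) with F(0.531) − F(0.196) = 0.80 gives [0.196, 0.531].
For comparison, the equal-tailed interval is [0.210, 0.547]; the HPD is narrower and shifted toward the mode.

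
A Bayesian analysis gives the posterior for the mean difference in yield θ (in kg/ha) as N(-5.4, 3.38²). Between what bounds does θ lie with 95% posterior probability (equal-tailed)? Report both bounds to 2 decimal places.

The posterior is symmetric, so the 95% equal-tailed interval is θ = -5.4 ± z·3.38 with z = 1.960.
Half-width: 1.960 × 3.38 = 6.62.
-5.4 − 6.62 = -12.02; -5.4 + 6.62 = 1.22.

[-12.02, 1.22]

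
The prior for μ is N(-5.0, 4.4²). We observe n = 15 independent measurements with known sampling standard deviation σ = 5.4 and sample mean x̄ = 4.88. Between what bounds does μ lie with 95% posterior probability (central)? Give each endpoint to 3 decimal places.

[1.373, 6.584]

Posterior precision = 1/4.4² + 15/5.4² = 0.0517 + 0.5144 = 0.5661, so posterior SD = 1.3291.
Posterior mean = (-5.0/4.4² + 15·4.88/5.4²) / 0.5661 = 3.9784.
Interval: 3.9784 ± 1.960 × 1.3291 → [1.373, 6.584].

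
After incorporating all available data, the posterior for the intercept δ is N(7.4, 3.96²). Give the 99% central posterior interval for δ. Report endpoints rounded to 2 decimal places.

[-2.80, 17.60]

The posterior is symmetric, so the 99% equal-tailed interval is δ = 7.4 ± z·3.96 with z = 2.576.
Half-width: 2.576 × 3.96 = 10.20.
7.4 − 10.20 = -2.80; 7.4 + 10.20 = 17.60.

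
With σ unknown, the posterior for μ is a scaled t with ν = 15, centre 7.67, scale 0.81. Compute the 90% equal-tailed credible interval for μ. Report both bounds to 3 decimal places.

[6.250, 9.090]

The t_15 distribution is symmetric; the 90% interval is 7.67 ± t·0.81 with t_{0.95,15} = 1.753.
Half-width: 1.753 × 0.81 = 1.420.
7.67 − 1.420 = 6.250; 7.67 + 1.420 = 9.090.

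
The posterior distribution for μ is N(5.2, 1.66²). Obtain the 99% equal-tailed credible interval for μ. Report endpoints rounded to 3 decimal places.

[0.924, 9.476]

The posterior is symmetric, so the 99% equal-tailed interval is μ = 5.2 ± z·1.66 with z = 2.576.
Half-width: 2.576 × 1.66 = 4.276.
5.2 − 4.276 = 0.924; 5.2 + 4.276 = 9.476.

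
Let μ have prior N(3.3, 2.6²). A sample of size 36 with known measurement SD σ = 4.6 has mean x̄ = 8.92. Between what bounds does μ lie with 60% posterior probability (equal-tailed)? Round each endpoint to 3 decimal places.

Posterior precision = 1/2.6² + 36/4.6² = 0.1479 + 1.7013 = 1.8493, so posterior SD = 0.7354.
Posterior mean = (3.3/2.6² + 36·8.92/4.6²) / 1.8493 = 8.4704.
Interval: 8.4704 ± 0.842 × 0.7354 → [7.852, 9.089].

[7.852, 9.089]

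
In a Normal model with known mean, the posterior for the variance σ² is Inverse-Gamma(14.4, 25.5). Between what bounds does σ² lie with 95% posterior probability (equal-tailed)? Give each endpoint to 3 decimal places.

[1.122, 3.208]

Inverse-Gamma(14.4, 25.5) quantiles: F⁻¹(0.025) and F⁻¹(0.975).
Equivalently, 1/σ² ~ Gamma(14.4, rate = 25.5); invert its 0.975 and 0.025 quantiles.
Posterior mean ≈ 1.903, SD ≈ 0.540; a Normal approximation gives roughly [0.844, 2.962].
Exact: lower = 1.122; upper = 3.208.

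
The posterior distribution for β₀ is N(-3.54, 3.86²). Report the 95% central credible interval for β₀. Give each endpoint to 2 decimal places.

[-11.11, 4.03]

The posterior is symmetric, so the 95% equal-tailed interval is β₀ = -3.54 ± z·3.86 with z = 1.960.
Half-width: 1.960 × 3.86 = 7.57.
-3.54 − 7.57 = -11.11; -3.54 + 7.57 = 4.03.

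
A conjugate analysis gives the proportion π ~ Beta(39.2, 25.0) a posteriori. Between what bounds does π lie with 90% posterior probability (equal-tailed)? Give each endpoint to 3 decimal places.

Posterior: Beta(39.2, 25.0).
Equal-tailed 90% interval: the 0.05 and 0.95 quantiles of Beta(39.2, 25.0).
Posterior mean ≈ 0.611, SD ≈ 0.060; a Normal approximation gives roughly [0.511, 0.710].
Exact: F⁻¹(0.05) = 0.509; F⁻¹(0.95) = 0.708.

[0.509, 0.708]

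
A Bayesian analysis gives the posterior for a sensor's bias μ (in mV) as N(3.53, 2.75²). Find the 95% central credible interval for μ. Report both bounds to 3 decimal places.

The posterior is symmetric, so the 95% equal-tailed interval is μ = 3.53 ± z·2.75 with z = 1.960.
Half-width: 1.960 × 2.75 = 5.390.
3.53 − 5.390 = -1.860; 3.53 + 5.390 = 8.920.

[-1.860, 8.920]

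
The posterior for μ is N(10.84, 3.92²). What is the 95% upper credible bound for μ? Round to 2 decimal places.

Need U with P(μ ≤ U) = 0.95: U = 10.84 + z_{0.05}·3.92.
z = 1.645; U = 10.84 + 1.645 × 3.92 = 17.29.

17.29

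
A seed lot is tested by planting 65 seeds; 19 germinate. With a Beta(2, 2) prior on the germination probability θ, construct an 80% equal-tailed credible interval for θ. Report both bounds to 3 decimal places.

Posterior: Beta(2+19, 2+46) = Beta(21, 48).
Equal-tailed 80% interval: the 0.1 and 0.9 quantiles of Beta(21, 48).
Posterior mean ≈ 0.304, SD ≈ 0.055; a Normal approximation gives roughly [0.234, 0.375].
Exact: F⁻¹(0.1) = 0.235; F⁻¹(0.9) = 0.376.

[0.235, 0.376]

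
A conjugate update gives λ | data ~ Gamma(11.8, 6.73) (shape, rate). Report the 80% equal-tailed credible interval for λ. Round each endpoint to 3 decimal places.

[1.139, 2.431]

Posterior: Gamma(shape 11.8, rate 6.73).
Equal-tailed 80% interval: Gamma(11.8, 6.73) quantiles at 0.1 and 0.9.
Posterior mean ≈ 1.753, SD ≈ 0.510; a Normal approximation gives roughly [1.099, 2.407].
Exact: lower = 1.139; upper = 2.431.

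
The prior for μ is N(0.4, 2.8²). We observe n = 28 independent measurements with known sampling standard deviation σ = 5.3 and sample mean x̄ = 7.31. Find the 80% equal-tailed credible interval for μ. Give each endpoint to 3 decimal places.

[5.317, 7.735]

Posterior precision = 1/2.8² + 28/5.3² = 0.1276 + 0.9968 = 1.1243, so posterior SD = 0.9431.
Posterior mean = (0.4/2.8² + 28·7.31/5.3²) / 1.1243 = 6.5261.
Interval: 6.5261 ± 1.282 × 0.9431 → [5.317, 7.735].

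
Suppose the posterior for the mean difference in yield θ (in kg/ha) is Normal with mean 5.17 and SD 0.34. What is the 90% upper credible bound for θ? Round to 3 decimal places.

Need U with P(θ ≤ U) = 0.90: U = 5.17 + z_{0.1}·0.34.
z = 1.282; U = 5.17 + 1.282 × 0.34 = 5.606.

5.606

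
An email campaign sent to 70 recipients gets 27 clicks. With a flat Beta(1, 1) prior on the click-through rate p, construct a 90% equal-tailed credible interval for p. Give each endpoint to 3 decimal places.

Posterior: Beta(1+27, 1+43) = Beta(28, 44).
Equal-tailed 90% interval: the 0.05 and 0.95 quantiles of Beta(28, 44).
Posterior mean ≈ 0.389, SD ≈ 0.057; a Normal approximation gives roughly [0.295, 0.483].
Exact: F⁻¹(0.05) = 0.297; F⁻¹(0.95) = 0.485.

[0.297, 0.485]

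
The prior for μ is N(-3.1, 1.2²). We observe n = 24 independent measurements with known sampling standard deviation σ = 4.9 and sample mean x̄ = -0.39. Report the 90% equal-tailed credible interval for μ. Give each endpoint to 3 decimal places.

Posterior precision = 1/1.2² + 24/4.9² = 0.6944 + 0.9996 = 1.6940, so posterior SD = 0.7683.
Posterior mean = (-3.1/1.2² + 24·-0.39/4.9²) / 1.6940 = -1.5009.
Interval: -1.5009 ± 1.645 × 0.7683 → [-2.765, -0.237].

[-2.765, -0.237]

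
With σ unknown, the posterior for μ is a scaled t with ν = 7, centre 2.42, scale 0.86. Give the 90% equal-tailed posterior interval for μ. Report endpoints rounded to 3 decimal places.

The t_7 distribution is symmetric; the 90% interval is 2.42 ± t·0.86 with t_{0.95,7} = 1.895.
Half-width: 1.895 × 0.86 = 1.629.
2.42 − 1.629 = 0.791; 2.42 + 1.629 = 4.049.

[0.791, 4.049]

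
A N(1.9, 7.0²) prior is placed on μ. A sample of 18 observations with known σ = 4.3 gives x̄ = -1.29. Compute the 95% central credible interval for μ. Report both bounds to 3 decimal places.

Posterior precision = 1/7.0² + 18/4.3² = 0.0204 + 0.9735 = 0.9939, so posterior SD = 1.0031.
Posterior mean = (1.9/7.0² + 18·-1.29/4.3²) / 0.9939 = -1.2245.
Interval: -1.2245 ± 1.960 × 1.0031 → [-3.190, 0.741].

[-3.190, 0.741]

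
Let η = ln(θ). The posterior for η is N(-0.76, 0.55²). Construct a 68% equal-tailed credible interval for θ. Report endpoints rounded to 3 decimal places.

[0.271, 0.808]

On the log scale the 68% interval is -0.76 ± 0.994 × 0.55 = [-1.3070, -0.2130].
Exponentiate: [e^-1.3070, e^-0.2130] = [0.271, 0.808].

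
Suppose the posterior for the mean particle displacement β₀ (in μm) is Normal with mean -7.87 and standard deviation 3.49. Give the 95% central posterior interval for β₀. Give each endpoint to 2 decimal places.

[-14.71, -1.03]

The posterior is symmetric, so the 95% equal-tailed interval is β₀ = -7.87 ± z·3.49 with z = 1.960.
Half-width: 1.960 × 3.49 = 6.84.
-7.87 − 6.84 = -14.71; -7.87 + 6.84 = -1.03.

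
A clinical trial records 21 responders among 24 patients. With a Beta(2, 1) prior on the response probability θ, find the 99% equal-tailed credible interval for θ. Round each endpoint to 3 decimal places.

Posterior: Beta(2+21, 1+3) = Beta(23, 4).
Equal-tailed 99% interval: the 0.005 and 0.995 quantiles of Beta(23, 4).
Posterior mean ≈ 0.852, SD ≈ 0.067; a Normal approximation gives roughly [0.679, 1.025].
Exact: F⁻¹(0.005) = 0.638; F⁻¹(0.995) = 0.973.

[0.638, 0.973]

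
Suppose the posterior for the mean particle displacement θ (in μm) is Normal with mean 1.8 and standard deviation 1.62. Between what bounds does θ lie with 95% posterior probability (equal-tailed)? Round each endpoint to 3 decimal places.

The posterior is symmetric, so the 95% equal-tailed interval is θ = 1.8 ± z·1.62 with z = 1.960.
Half-width: 1.960 × 1.62 = 3.175.
1.8 − 3.175 = -1.375; 1.8 + 3.175 = 4.975.

[-1.375, 4.975]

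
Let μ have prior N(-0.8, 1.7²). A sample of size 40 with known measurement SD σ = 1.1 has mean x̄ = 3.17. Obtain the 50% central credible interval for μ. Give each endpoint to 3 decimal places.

[3.012, 3.246]

Posterior precision = 1/1.7² + 40/1.1² = 0.3460 + 33.0579 = 33.4039, so posterior SD = 0.1730.
Posterior mean = (-0.8/1.7² + 40·3.17/1.1²) / 33.4039 = 3.1289.
Interval: 3.1289 ± 0.674 × 0.1730 → [3.012, 3.246].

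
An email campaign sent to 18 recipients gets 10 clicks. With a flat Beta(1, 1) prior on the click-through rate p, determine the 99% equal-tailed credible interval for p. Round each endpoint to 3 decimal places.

Posterior: Beta(1+10, 1+8) = Beta(11, 9).
Equal-tailed 99% interval: the 0.005 and 0.995 quantiles of Beta(11, 9).
Posterior mean ≈ 0.550, SD ≈ 0.109; a Normal approximation gives roughly [0.270, 0.830].
Exact: F⁻¹(0.005) = 0.274; F⁻¹(0.995) = 0.808.

[0.274, 0.808]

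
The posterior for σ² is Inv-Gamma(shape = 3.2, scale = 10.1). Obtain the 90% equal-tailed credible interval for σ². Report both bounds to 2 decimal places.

[1.53, 10.96]

Inverse-Gamma(3.2, 10.1) quantiles: F⁻¹(0.05) and F⁻¹(0.95).
Equivalently, 1/σ² ~ Gamma(3.2, rate = 10.1); invert its 0.95 and 0.05 quantiles.
Posterior mean ≈ 4.59, SD ≈ 4.19; a Normal approximation gives roughly [-2.30, 11.48].
Exact: lower = 1.53; upper = 10.96.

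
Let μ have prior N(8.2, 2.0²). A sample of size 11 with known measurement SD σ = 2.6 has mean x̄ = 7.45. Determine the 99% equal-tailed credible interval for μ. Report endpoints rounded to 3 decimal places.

Posterior precision = 1/2.0² + 11/2.6² = 0.2500 + 1.6272 = 1.8772, so posterior SD = 0.7299.
Posterior mean = (8.2/2.0² + 11·7.45/2.6²) / 1.8772 = 7.5499.
Interval: 7.5499 ± 2.576 × 0.7299 → [5.670, 9.430].

[5.670, 9.430]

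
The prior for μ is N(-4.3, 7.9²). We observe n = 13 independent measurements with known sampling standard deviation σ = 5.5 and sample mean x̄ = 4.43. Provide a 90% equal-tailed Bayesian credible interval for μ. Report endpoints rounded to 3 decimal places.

Posterior precision = 1/7.9² + 13/5.5² = 0.0160 + 0.4298 = 0.4458, so posterior SD = 1.4978.
Posterior mean = (-4.3/7.9² + 13·4.43/5.5²) / 0.4458 = 4.1162.
Interval: 4.1162 ± 1.645 × 1.4978 → [1.653, 6.580].

[1.653, 6.580]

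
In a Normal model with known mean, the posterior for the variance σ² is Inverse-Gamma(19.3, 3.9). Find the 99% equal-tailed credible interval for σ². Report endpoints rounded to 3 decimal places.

[0.120, 0.396]

Inverse-Gamma(19.3, 3.9) quantiles: F⁻¹(0.005) and F⁻¹(0.995).
Equivalently, 1/σ² ~ Gamma(19.3, rate = 3.9); invert its 0.995 and 0.005 quantiles.
Posterior mean ≈ 0.213, SD ≈ 0.051; a Normal approximation gives roughly [0.081, 0.345].
Exact: lower = 0.120; upper = 0.396.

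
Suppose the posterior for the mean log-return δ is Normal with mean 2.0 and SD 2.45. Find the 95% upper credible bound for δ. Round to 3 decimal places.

6.030

Need U with P(δ ≤ U) = 0.95: U = 2.0 + z_{0.05}·2.45.
z = 1.645; U = 2.0 + 1.645 × 2.45 = 6.030.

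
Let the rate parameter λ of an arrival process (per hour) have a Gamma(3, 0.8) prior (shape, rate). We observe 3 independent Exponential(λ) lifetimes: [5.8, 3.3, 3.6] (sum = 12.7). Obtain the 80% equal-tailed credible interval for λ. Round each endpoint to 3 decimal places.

[0.233, 0.687]

Posterior: Gamma(3+3, 0.8+12.7) = Gamma(6, 13.5) (shape, rate).
Equal-tailed 80% interval: Gamma(6, 13.5) quantiles at 0.1 and 0.9.
Posterior mean ≈ 0.444, SD ≈ 0.181; a Normal approximation gives roughly [0.212, 0.677].
Exact: lower = 0.233; upper = 0.687.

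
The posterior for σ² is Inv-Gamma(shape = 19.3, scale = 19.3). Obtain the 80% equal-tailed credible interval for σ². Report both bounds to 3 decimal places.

[0.769, 1.386]

Inverse-Gamma(19.3, 19.3) quantiles: F⁻¹(0.1) and F⁻¹(0.9).
Equivalently, 1/σ² ~ Gamma(19.3, rate = 19.3); invert its 0.9 and 0.1 quantiles.
Posterior mean ≈ 1.055, SD ≈ 0.254; a Normal approximation gives roughly [0.730, 1.380].
Exact: lower = 0.769; upper = 1.386.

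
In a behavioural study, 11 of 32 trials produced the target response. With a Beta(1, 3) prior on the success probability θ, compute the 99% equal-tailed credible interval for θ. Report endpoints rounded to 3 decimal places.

Posterior: Beta(1+11, 3+21) = Beta(12, 24).
Equal-tailed 99% interval: the 0.005 and 0.995 quantiles of Beta(12, 24).
Posterior mean ≈ 0.333, SD ≈ 0.077; a Normal approximation gives roughly [0.134, 0.533].
Exact: F⁻¹(0.005) = 0.156; F⁻¹(0.995) = 0.545.

[0.156, 0.545]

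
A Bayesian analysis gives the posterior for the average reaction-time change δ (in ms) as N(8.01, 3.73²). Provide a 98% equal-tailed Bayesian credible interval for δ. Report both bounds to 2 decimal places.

[-0.67, 16.69]

The posterior is symmetric, so the 98% equal-tailed interval is δ = 8.01 ± z·3.73 with z = 2.326.
Half-width: 2.326 × 3.73 = 8.68.
8.01 − 8.68 = -0.67; 8.01 + 8.68 = 16.69.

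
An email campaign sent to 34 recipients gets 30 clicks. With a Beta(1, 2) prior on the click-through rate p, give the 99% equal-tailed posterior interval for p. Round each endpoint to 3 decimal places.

Posterior: Beta(1+30, 2+4) = Beta(31, 6).
Equal-tailed 99% interval: the 0.005 and 0.995 quantiles of Beta(31, 6).
Posterior mean ≈ 0.838, SD ≈ 0.060; a Normal approximation gives roughly [0.684, 0.992].
Exact: F⁻¹(0.005) = 0.654; F⁻¹(0.995) = 0.955.

[0.654, 0.955]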